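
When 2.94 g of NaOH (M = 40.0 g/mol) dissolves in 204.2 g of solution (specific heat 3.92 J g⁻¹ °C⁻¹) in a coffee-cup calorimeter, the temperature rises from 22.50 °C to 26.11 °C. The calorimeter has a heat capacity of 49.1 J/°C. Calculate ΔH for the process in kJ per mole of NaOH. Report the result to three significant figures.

|ΔT| = |26.11 − 22.50| = 3.61 °C
|q_surr| = (204.2 × 3.92 + 49.1) × 3.61 = 849.564 × 3.61 = 3067 J
n(NaOH) = 2.94 / 40.0 = 0.07350 mol
Temperature rose, so q_rxn = −|q_surr| = -3.067 kJ
ΔH = q_rxn / n = -41.73 kJ/mol

ΔH = -41.7 kJ/mol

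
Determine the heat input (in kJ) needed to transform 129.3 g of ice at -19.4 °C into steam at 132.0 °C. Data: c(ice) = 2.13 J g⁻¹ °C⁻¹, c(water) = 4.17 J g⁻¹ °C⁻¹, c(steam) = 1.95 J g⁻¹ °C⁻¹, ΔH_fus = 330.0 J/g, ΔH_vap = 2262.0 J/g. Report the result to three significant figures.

q = 402 kJ

q1 (heat ice -19.4→0.0 °C): 129.3 × 2.13 × 19.4 = 5343 J
q2 (melt at 0 °C): 129.3 × 330.0 = 42669 J
q3 (heat water 0.0→100.0 °C): 129.3 × 4.17 × 100.0 = 53918 J
q4 (vaporize at 100 °C): 129.3 × 2262.0 = 292477 J
q5 (heat steam 100.0→132.0 °C): 129.3 × 1.95 × 32.0 = 8068 J
Total: 5343 + 42669 + 53918 + 292477 + 8068 = 402475 J = 402 kJ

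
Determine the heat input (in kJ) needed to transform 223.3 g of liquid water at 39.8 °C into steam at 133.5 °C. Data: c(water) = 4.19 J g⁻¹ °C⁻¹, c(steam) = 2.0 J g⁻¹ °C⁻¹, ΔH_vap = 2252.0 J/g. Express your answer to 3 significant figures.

q1 (heat water 39.8→100.0 °C): 223.3 × 4.19 × 60.2 = 56325 J
q2 (vaporize at 100 °C): 223.3 × 2252.0 = 502872 J
q3 (heat steam 100.0→133.5 °C): 223.3 × 2.0 × 33.5 = 14961 J
Total: 56325 + 502872 + 14961 = 574158 J = 574 kJ

q = 574 kJ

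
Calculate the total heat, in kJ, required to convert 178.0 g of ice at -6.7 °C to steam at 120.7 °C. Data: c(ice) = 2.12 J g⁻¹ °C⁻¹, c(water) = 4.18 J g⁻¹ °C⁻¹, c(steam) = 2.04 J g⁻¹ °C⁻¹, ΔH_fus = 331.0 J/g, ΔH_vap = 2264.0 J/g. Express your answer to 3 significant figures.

q1 (heat ice -6.7→0.0 °C): 178.0 × 2.12 × 6.7 = 2528 J
q2 (melt at 0 °C): 178.0 × 331.0 = 58918 J
q3 (heat water 0.0→100.0 °C): 178.0 × 4.18 × 100.0 = 74404 J
q4 (vaporize at 100 °C): 178.0 × 2264.0 = 402992 J
q5 (heat steam 100.0→120.7 °C): 178.0 × 2.04 × 20.7 = 7517 J
Total: 2528 + 58918 + 74404 + 402992 + 7517 = 546359 J = 546 kJ

q = 546 kJ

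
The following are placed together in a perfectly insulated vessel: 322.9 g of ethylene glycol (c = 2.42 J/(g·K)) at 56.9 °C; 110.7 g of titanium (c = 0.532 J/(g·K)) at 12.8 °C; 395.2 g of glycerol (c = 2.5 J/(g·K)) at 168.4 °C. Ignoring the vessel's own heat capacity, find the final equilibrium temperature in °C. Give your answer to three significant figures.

Σ mᵢcᵢ(T − Tᵢ) = 0  ⇒  T = Σ mᵢcᵢTᵢ / Σ mᵢcᵢ
Σ mᵢcᵢ = 322.9×2.42 + 110.7×0.532 + 395.2×2.5 = 1828.3104
Σ mᵢcᵢTᵢ = 781.418×56.9 + 58.8924×12.8 + 988×168.4 = 211600
T = 211600 / 1828.3104 = 115.7 °C

T_f = 116 °C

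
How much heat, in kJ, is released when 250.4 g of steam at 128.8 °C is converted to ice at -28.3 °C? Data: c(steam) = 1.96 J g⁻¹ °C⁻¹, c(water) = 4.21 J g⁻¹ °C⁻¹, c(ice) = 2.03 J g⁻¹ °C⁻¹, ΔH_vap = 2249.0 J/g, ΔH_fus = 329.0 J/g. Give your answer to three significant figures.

q = 779 kJ

q1 (cool steam 128.8→100 °C): 250.4 × 1.96 × 28.8 = 14135 J
q2 (condense at 100 °C): 250.4 × 2249.0 = 563150 J
q3 (cool water 100→0 °C): 250.4 × 4.21 × 100.0 = 105418 J
q4 (freeze at 0 °C): 250.4 × 329.0 = 82382 J
q5 (cool ice 0→-28.3 °C): 250.4 × 2.03 × 28.3 = 14385 J
Total: 14135 + 563150 + 105418 + 82382 + 14385 = 779470 J = 779 kJ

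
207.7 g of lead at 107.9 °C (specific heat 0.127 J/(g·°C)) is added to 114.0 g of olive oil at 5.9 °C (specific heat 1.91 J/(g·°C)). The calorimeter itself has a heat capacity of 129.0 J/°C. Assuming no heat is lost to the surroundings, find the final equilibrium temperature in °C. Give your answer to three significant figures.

T_f = 13.1 °C

Heat lost by lead = heat gained by olive oil + calorimeter.
(207.7)(0.127)(107.9 − T) = [(114.0)(1.91) + 129.0](T − 5.9)
26.3779 (107.9 − T) = 346.74 (T − 5.9)
2846.2 − 26.3779 T = 346.74 T − 2045.8
4892.0 = 373.1179 T
T = 13.11 °C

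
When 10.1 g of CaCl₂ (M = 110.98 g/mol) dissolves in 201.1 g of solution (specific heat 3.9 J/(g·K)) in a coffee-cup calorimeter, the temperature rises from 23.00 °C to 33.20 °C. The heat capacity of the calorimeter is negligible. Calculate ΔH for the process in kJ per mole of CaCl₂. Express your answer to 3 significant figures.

|ΔT| = |33.20 − 23.00| = 10.20 °C
|q_surr| = (201.1 × 3.9) × 10.20 = 784.29 × 10.20 = 8000 J
n(CaCl₂) = 10.1 / 110.98 = 0.09101 mol
Temperature rose, so q_rxn = −|q_surr| = -8.000 kJ
ΔH = q_rxn / n = -87.90 kJ/mol

ΔH = -87.9 kJ/mol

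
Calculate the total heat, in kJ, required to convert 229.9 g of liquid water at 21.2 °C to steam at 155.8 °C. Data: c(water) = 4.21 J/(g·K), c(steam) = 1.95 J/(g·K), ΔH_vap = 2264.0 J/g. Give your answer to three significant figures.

q = 622 kJ

q1 (heat water 21.2→100.0 °C): 229.9 × 4.21 × 78.8 = 76269 J
q2 (vaporize at 100 °C): 229.9 × 2264.0 = 520494 J
q3 (heat steam 100.0→155.8 °C): 229.9 × 1.95 × 55.8 = 25015 J
Total: 76269 + 520494 + 25015 = 621778 J = 622 kJ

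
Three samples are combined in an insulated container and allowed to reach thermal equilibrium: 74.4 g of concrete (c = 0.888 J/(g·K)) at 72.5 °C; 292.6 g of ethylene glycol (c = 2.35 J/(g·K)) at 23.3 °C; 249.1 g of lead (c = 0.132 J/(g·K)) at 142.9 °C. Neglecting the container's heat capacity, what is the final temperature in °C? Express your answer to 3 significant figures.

T_f = 32.4 °C

Σ mᵢcᵢ(T − Tᵢ) = 0  ⇒  T = Σ mᵢcᵢTᵢ / Σ mᵢcᵢ
Σ mᵢcᵢ = 74.4×0.888 + 292.6×2.35 + 249.1×0.132 = 786.5584
Σ mᵢcᵢTᵢ = 66.0672×72.5 + 687.61×23.3 + 32.8812×142.9 = 25510
T = 25510 / 786.5584 = 32.43 °C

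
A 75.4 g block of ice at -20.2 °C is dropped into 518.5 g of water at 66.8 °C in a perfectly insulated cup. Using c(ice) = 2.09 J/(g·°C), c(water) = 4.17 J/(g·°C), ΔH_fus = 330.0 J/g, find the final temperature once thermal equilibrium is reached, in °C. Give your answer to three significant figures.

T_f = 47.0 °C

Heat to bring ice to 0 °C and melt it: q₁ = 75.4×2.09×20.2 + 75.4×330.0 = 28065 J
Heat the water can supply cooling to 0 °C: 518.5×4.17×66.8 = 144431 J > q₁, so all ice melts.
Energy balance: 518.5×4.17×(66.8 − T) = 28065 + 75.4×4.17×(T − 0)
2162.145(66.8 − T) = 28065 + 314.418 T
144431 − 28065 = 2476.563 T
T = 116366 / 2476.563 = 46.99 °C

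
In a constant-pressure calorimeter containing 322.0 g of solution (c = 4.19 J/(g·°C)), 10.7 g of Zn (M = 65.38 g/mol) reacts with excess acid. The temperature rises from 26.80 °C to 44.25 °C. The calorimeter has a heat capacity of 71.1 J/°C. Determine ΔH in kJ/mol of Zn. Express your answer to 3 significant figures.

|ΔT| = |44.25 − 26.80| = 17.45 °C
|q_surr| = (322.0 × 4.19 + 71.1) × 17.45 = 1420.28 × 17.45 = 24780 J
n(Zn) = 10.7 / 65.38 = 0.1637 mol
Temperature rose, so q_rxn = −|q_surr| = -24.78 kJ
ΔH = q_rxn / n = -151.4 kJ/mol

ΔH = -151 kJ/mol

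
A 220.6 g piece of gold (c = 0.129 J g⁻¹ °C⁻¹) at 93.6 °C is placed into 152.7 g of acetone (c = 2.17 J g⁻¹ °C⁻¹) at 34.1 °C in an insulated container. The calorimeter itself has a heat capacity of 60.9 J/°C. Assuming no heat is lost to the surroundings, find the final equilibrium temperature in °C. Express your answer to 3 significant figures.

Heat lost by gold = heat gained by acetone + calorimeter.
(220.6)(0.129)(93.6 − T) = [(152.7)(2.17) + 60.9](T − 34.1)
28.4574 (93.6 − T) = 392.259 (T − 34.1)
2663.6 − 28.4574 T = 392.259 T − 13376
16039.6 = 420.7164 T
T = 38.12 °C

T_f = 38.1 °C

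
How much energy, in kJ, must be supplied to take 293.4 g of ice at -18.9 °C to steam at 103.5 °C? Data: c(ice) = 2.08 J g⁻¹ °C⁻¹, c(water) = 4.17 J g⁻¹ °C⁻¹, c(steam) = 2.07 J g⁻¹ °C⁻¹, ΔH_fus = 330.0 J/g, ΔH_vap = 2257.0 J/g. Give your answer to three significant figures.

q = 895 kJ

q1 (heat ice -18.9→0.0 °C): 293.4 × 2.08 × 18.9 = 11534 J
q2 (melt at 0 °C): 293.4 × 330.0 = 96822 J
q3 (heat water 0.0→100.0 °C): 293.4 × 4.17 × 100.0 = 122348 J
q4 (vaporize at 100 °C): 293.4 × 2257.0 = 662204 J
q5 (heat steam 100.0→103.5 °C): 293.4 × 2.07 × 3.5 = 2126 J
Total: 11534 + 96822 + 122348 + 662204 + 2126 = 895034 J = 895 kJ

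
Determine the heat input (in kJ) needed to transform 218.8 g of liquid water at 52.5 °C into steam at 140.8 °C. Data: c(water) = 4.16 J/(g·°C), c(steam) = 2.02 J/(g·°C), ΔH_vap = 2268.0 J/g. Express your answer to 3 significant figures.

q = 558 kJ

q1 (heat water 52.5→100.0 °C): 218.8 × 4.16 × 47.5 = 43235 J
q2 (vaporize at 100 °C): 218.8 × 2268.0 = 496238 J
q3 (heat steam 100.0→140.8 °C): 218.8 × 2.02 × 40.8 = 18033 J
Total: 43235 + 496238 + 18033 = 557506 J = 558 kJ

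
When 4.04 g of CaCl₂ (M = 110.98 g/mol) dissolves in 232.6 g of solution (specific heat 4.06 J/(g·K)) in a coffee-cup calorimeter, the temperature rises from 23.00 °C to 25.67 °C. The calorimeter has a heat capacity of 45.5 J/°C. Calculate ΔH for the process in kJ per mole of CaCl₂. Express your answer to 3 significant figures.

ΔH = -72.6 kJ/mol

|ΔT| = |25.67 − 23.00| = 2.67 °C
|q_surr| = (232.6 × 4.06 + 45.5) × 2.67 = 989.856 × 2.67 = 2643 J
n(CaCl₂) = 4.04 / 110.98 = 0.03640 mol
Temperature rose, so q_rxn = −|q_surr| = -2.643 kJ
ΔH = q_rxn / n = -72.61 kJ/mol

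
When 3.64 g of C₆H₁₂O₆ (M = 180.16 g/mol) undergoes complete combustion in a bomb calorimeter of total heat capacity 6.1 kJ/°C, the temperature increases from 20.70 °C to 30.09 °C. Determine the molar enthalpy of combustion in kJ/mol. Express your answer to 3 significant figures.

ΔH = -2830 kJ/mol

ΔT = 30.09 − 20.70 = 9.39 °C
q_cal = C_cal × ΔT = 6.1 × 9.39 = 57.279 kJ
n = 3.64 / 180.16 = 0.0202043 mol
q_rxn = −q_cal = -57.279 kJ
ΔH = -57.279 / 0.0202043 = -2834.99 kJ/mol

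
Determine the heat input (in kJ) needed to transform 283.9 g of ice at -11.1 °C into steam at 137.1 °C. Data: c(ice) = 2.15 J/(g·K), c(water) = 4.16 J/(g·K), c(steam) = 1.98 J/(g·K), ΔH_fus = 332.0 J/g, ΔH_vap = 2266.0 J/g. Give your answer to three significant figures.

q = 883 kJ

q1 (heat ice -11.1→0.0 °C): 283.9 × 2.15 × 11.1 = 6775 J
q2 (melt at 0 °C): 283.9 × 332.0 = 94255 J
q3 (heat water 0.0→100.0 °C): 283.9 × 4.16 × 100.0 = 118102 J
q4 (vaporize at 100 °C): 283.9 × 2266.0 = 643317 J
q5 (heat steam 100.0→137.1 °C): 283.9 × 1.98 × 37.1 = 20855 J
Total: 6775 + 94255 + 118102 + 643317 + 20855 = 883304 J = 883 kJ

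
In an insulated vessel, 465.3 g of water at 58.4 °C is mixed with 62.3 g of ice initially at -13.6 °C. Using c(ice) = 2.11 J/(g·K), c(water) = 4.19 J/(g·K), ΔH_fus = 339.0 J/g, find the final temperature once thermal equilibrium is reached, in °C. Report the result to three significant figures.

Heat to bring ice to 0 °C and melt it: q₁ = 62.3×2.11×13.6 + 62.3×339.0 = 22907 J
Heat the water can supply cooling to 0 °C: 465.3×4.19×58.4 = 113857 J > q₁, so all ice melts.
Energy balance: 465.3×4.19×(58.4 − T) = 22907 + 62.3×4.19×(T − 0)
1949.607(58.4 − T) = 22907 + 261.037 T
113857 − 22907 = 2210.644 T
T = 90950 / 2210.644 = 41.14 °C

T_f = 41.1 °C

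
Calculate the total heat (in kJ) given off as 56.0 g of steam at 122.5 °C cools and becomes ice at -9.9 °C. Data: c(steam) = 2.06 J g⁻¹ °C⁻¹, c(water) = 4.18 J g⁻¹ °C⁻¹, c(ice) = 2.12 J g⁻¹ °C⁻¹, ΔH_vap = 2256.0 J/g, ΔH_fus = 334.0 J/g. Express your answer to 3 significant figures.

q = 172 kJ

q1 (cool steam 122.5→100 °C): 56.0 × 2.06 × 22.5 = 2596 J
q2 (condense at 100 °C): 56.0 × 2256.0 = 126336 J
q3 (cool water 100→0 °C): 56.0 × 4.18 × 100.0 = 23408 J
q4 (freeze at 0 °C): 56.0 × 334.0 = 18704 J
q5 (cool ice 0→-9.9 °C): 56.0 × 2.12 × 9.9 = 1175 J
Total: 2596 + 126336 + 23408 + 18704 + 1175 = 172219 J = 172 kJ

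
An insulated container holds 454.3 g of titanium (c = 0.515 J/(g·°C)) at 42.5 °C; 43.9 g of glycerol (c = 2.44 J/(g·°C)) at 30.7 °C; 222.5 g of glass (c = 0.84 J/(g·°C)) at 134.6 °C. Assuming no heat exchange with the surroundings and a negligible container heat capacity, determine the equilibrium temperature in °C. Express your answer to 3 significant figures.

Σ mᵢcᵢ(T − Tᵢ) = 0  ⇒  T = Σ mᵢcᵢTᵢ / Σ mᵢcᵢ
Σ mᵢcᵢ = 454.3×0.515 + 43.9×2.44 + 222.5×0.84 = 527.9805
Σ mᵢcᵢTᵢ = 233.9645×42.5 + 107.116×30.7 + 186.9×134.6 = 38389
T = 38389 / 527.9805 = 72.71 °C

T_f = 72.7 °C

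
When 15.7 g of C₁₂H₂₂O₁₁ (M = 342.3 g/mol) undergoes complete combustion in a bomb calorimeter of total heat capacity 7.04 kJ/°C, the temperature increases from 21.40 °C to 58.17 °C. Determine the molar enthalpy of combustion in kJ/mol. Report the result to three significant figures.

ΔT = 58.17 − 21.40 = 36.77 °C
q_cal = C_cal × ΔT = 7.04 × 36.77 = 258.8608 kJ
n = 15.7 / 342.3 = 0.04587 mol
q_rxn = −q_cal = -258.8608 kJ
ΔH = -258.8608 / 0.04587 = -5643 kJ/mol

ΔH = -5640 kJ/mol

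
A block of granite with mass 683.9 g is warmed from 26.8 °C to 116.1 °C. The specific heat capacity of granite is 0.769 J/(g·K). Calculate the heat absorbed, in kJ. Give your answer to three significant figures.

q = m c ΔT = 683.9 × 0.769 × (116.1 − 26.8)
q = 683.9 × 0.769 × 89.3 = 46960 J = 47.0 kJ

q = 47.0 kJ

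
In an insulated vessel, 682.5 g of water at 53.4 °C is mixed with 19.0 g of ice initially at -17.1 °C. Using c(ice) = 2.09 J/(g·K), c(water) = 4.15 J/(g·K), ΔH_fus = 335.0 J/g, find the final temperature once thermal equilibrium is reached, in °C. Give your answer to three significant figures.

T_f = 49.5 °C

Heat to bring ice to 0 °C and melt it: q₁ = 19.0×2.09×17.1 + 19.0×335.0 = 7044.0 J
Heat the water can supply cooling to 0 °C: 682.5×4.15×53.4 = 151249 J > q₁, so all ice melts.
Energy balance: 682.5×4.15×(53.4 − T) = 7044.0 + 19.0×4.15×(T − 0)
2832.375(53.4 − T) = 7044.0 + 78.85 T
151249 − 7044.0 = 2911.225 T
T = 144205.0 / 2911.225 = 49.53 °C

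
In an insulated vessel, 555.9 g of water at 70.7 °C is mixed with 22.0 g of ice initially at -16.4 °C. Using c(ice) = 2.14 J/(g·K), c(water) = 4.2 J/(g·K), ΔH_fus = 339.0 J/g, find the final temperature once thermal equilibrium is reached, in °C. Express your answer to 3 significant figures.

T_f = 64.6 °C

Heat to bring ice to 0 °C and melt it: q₁ = 22.0×2.14×16.4 + 22.0×339.0 = 8230.1 J
Heat the water can supply cooling to 0 °C: 555.9×4.2×70.7 = 165069 J > q₁, so all ice melts.
Energy balance: 555.9×4.2×(70.7 − T) = 8230.1 + 22.0×4.2×(T − 0)
2334.78(70.7 − T) = 8230.1 + 92.4 T
165069 − 8230.1 = 2427.18 T
T = 156838.9 / 2427.18 = 64.62 °C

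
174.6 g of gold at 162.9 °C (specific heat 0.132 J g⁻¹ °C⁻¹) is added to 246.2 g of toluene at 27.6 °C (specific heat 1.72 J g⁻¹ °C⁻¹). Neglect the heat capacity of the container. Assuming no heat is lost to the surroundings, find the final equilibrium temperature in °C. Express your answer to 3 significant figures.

T_f = 34.6 °C

Heat lost by gold = heat gained by toluene.
(174.6)(0.132)(162.9 − T) = (246.2)(1.72)(T − 27.6)
23.0472 (162.9 − T) = 423.464 (T − 27.6)
3754.4 − 23.0472 T = 423.464 T − 11688
15442.4 = 446.5112 T
T = 34.58 °C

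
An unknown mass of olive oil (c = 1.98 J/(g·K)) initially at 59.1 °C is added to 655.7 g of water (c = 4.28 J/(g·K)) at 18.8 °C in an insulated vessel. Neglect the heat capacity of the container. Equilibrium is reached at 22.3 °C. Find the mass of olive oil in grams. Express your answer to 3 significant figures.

m = 135 g

q_gained = (655.7 × 4.28) × (22.3 − 18.8) = 9822 J
q_lost = m × 1.98 × (59.1 − 22.3) = 72.864 m
m = 9822 / 72.864 = 135 g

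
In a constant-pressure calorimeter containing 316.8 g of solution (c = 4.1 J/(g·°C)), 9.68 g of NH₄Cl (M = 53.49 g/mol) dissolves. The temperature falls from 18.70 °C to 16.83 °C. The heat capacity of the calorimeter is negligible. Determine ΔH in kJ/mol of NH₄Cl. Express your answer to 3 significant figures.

ΔH = 13.4 kJ/mol

|ΔT| = |16.83 − 18.70| = 1.87 °C
|q_surr| = (316.8 × 4.1) × 1.87 = 1298.88 × 1.87 = 2429 J
n(NH₄Cl) = 9.68 / 53.49 = 0.1810 mol
Temperature fell, so q_rxn = +|q_surr| = 2.429 kJ
ΔH = q_rxn / n = 13.42 kJ/mol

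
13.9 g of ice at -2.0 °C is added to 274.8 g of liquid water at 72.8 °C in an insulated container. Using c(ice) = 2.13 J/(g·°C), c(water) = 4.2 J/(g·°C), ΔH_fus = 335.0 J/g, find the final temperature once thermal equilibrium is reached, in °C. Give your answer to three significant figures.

Heat to bring ice to 0 °C and melt it: q₁ = 13.9×2.13×2.0 + 13.9×335.0 = 4715.7 J
Heat the water can supply cooling to 0 °C: 274.8×4.2×72.8 = 84022.8 J > q₁, so all ice melts.
Energy balance: 274.8×4.2×(72.8 − T) = 4715.7 + 13.9×4.2×(T − 0)
1154.16(72.8 − T) = 4715.7 + 58.38 T
84022.8 − 4715.7 = 1212.54 T
T = 79307.1 / 1212.54 = 65.41 °C

T_f = 65.4 °C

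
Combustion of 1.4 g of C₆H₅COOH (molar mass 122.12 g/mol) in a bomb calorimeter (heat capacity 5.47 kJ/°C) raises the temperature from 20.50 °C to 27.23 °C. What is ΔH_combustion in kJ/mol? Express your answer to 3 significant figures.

ΔH = -3210 kJ/mol

ΔT = 27.23 − 20.50 = 6.73 °C
q_cal = C_cal × ΔT = 5.47 × 6.73 = 36.8131 kJ
n = 1.4 / 122.12 = 0.01146 mol
q_rxn = −q_cal = -36.8131 kJ
ΔH = -36.8131 / 0.01146 = -3212 kJ/mol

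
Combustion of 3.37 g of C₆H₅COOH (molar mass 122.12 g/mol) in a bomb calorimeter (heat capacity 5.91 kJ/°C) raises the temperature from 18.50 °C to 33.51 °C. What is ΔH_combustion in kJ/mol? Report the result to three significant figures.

ΔH = -3210 kJ/mol

ΔT = 33.51 − 18.50 = 15.01 °C
q_cal = C_cal × ΔT = 5.91 × 15.01 = 88.7091 kJ
n = 3.37 / 122.12 = 0.02760 mol
q_rxn = −q_cal = -88.7091 kJ
ΔH = -88.7091 / 0.02760 = -3214 kJ/mol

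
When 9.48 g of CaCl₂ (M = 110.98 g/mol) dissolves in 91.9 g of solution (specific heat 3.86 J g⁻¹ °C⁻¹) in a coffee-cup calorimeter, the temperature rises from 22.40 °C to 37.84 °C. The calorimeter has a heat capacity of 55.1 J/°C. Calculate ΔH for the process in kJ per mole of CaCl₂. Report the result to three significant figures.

ΔH = -74.1 kJ/mol

|ΔT| = |37.84 − 22.40| = 15.44 °C
|q_surr| = (91.9 × 3.86 + 55.1) × 15.44 = 409.834 × 15.44 = 6328 J
n(CaCl₂) = 9.48 / 110.98 = 0.08542 mol
Temperature rose, so q_rxn = −|q_surr| = -6.328 kJ
ΔH = q_rxn / n = -74.08 kJ/mol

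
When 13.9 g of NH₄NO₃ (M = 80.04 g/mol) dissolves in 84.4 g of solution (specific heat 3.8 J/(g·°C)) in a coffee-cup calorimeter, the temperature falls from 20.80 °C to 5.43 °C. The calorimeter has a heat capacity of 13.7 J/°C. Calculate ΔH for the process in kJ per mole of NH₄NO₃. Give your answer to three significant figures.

ΔH = 29.6 kJ/mol

|ΔT| = |5.43 − 20.80| = 15.37 °C
|q_surr| = (84.4 × 3.8 + 13.7) × 15.37 = 334.42 × 15.37 = 5140 J
n(NH₄NO₃) = 13.9 / 80.04 = 0.1737 mol
Temperature fell, so q_rxn = +|q_surr| = 5.140 kJ
ΔH = q_rxn / n = 29.59 kJ/mol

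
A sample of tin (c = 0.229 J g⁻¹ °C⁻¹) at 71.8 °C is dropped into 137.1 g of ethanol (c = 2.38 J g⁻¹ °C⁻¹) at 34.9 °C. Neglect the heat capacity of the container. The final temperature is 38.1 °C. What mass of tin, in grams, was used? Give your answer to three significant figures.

m = 135 g

q_gained = (137.1 × 2.38) × (38.1 − 34.9) = 1044 J
q_lost = m × 0.229 × (71.8 − 38.1) = 7.7173 m
m = 1044 / 7.7173 = 135 g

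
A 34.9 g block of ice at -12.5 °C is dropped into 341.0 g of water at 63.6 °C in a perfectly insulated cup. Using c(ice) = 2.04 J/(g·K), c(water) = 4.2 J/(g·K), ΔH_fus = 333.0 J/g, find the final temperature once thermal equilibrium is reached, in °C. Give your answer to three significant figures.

T_f = 49.8 °C

Heat to bring ice to 0 °C and melt it: q₁ = 34.9×2.04×12.5 + 34.9×333.0 = 12512 J
Heat the water can supply cooling to 0 °C: 341.0×4.2×63.6 = 91087.9 J > q₁, so all ice melts.
Energy balance: 341.0×4.2×(63.6 − T) = 12512 + 34.9×4.2×(T − 0)
1432.2(63.6 − T) = 12512 + 146.58 T
91087.9 − 12512 = 1578.78 T
T = 78575.9 / 1578.78 = 49.77 °C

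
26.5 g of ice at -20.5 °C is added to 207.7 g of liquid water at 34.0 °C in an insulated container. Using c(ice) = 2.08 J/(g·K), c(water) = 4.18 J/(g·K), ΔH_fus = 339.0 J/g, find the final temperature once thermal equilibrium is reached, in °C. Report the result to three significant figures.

T_f = 19.8 °C

Heat to bring ice to 0 °C and melt it: q₁ = 26.5×2.08×20.5 + 26.5×339.0 = 10113 J
Heat the water can supply cooling to 0 °C: 207.7×4.18×34.0 = 29518.3 J > q₁, so all ice melts.
Energy balance: 207.7×4.18×(34.0 − T) = 10113 + 26.5×4.18×(T − 0)
868.186(34.0 − T) = 10113 + 110.77 T
29518.3 − 10113 = 978.956 T
T = 19405.3 / 978.956 = 19.82 °C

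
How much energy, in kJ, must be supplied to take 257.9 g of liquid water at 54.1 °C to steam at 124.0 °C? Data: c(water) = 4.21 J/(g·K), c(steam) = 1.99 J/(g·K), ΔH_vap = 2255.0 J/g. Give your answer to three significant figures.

q1 (heat water 54.1→100.0 °C): 257.9 × 4.21 × 45.9 = 49836 J
q2 (vaporize at 100 °C): 257.9 × 2255.0 = 581565 J
q3 (heat steam 100.0→124.0 °C): 257.9 × 1.99 × 24.0 = 12317 J
Total: 49836 + 581565 + 12317 = 643718 J = 644 kJ

q = 644 kJ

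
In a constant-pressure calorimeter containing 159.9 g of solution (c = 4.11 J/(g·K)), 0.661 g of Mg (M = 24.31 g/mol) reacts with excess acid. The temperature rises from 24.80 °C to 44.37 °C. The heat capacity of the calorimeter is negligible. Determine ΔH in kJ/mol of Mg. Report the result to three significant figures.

ΔH = -473 kJ/mol

|ΔT| = |44.37 − 24.80| = 19.57 °C
|q_surr| = (159.9 × 4.11) × 19.57 = 657.189 × 19.57 = 12860 J
n(Mg) = 0.661 / 24.31 = 0.02719 mol
Temperature rose, so q_rxn = −|q_surr| = -12.86 kJ
ΔH = q_rxn / n = -473.0 kJ/mol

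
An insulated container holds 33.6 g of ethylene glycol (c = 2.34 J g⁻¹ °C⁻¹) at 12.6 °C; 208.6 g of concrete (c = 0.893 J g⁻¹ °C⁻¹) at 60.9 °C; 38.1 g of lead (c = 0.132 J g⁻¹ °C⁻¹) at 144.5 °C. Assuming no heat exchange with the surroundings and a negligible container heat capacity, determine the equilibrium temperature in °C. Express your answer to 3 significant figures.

Σ mᵢcᵢ(T − Tᵢ) = 0  ⇒  T = Σ mᵢcᵢTᵢ / Σ mᵢcᵢ
Σ mᵢcᵢ = 33.6×2.34 + 208.6×0.893 + 38.1×0.132 = 269.9330
Σ mᵢcᵢTᵢ = 78.624×12.6 + 186.2798×60.9 + 5.0292×144.5 = 13062
T = 13062 / 269.9330 = 48.39 °C

T_f = 48.4 °C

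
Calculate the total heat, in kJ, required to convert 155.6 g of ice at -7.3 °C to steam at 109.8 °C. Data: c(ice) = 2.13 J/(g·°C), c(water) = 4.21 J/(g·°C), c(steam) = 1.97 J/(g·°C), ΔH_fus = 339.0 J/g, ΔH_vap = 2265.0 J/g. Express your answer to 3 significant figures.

q1 (heat ice -7.3→0.0 °C): 155.6 × 2.13 × 7.3 = 2419 J
q2 (melt at 0 °C): 155.6 × 339.0 = 52748 J
q3 (heat water 0.0→100.0 °C): 155.6 × 4.21 × 100.0 = 65508 J
q4 (vaporize at 100 °C): 155.6 × 2265.0 = 352434 J
q5 (heat steam 100.0→109.8 °C): 155.6 × 1.97 × 9.8 = 3004 J
Total: 2419 + 52748 + 65508 + 352434 + 3004 = 476113 J = 476 kJ

q = 476 kJ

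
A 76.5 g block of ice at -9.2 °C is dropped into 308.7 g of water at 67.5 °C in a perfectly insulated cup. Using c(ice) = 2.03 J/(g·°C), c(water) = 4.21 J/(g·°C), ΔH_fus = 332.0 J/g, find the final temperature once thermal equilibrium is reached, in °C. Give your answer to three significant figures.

Heat to bring ice to 0 °C and melt it: q₁ = 76.5×2.03×9.2 + 76.5×332.0 = 26827 J
Heat the water can supply cooling to 0 °C: 308.7×4.21×67.5 = 87724.8 J > q₁, so all ice melts.
Energy balance: 308.7×4.21×(67.5 − T) = 26827 + 76.5×4.21×(T − 0)
1299.627(67.5 − T) = 26827 + 322.065 T
87724.8 − 26827 = 1621.692 T
T = 60897.8 / 1621.692 = 37.55 °C

T_f = 37.6 °C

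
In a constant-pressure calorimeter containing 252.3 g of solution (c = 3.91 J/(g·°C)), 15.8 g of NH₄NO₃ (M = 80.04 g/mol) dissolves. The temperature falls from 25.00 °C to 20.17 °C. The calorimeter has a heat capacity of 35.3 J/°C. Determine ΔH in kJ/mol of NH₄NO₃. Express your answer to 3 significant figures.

ΔH = 25.0 kJ/mol

|ΔT| = |20.17 − 25.00| = 4.83 °C
|q_surr| = (252.3 × 3.91 + 35.3) × 4.83 = 1021.793 × 4.83 = 4935 J
n(NH₄NO₃) = 15.8 / 80.04 = 0.1974 mol
Temperature fell, so q_rxn = +|q_surr| = 4.935 kJ
ΔH = q_rxn / n = 25.00 kJ/mol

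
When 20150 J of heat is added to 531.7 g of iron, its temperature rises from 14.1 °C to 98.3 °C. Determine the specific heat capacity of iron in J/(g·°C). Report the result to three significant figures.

c = 0.450 J/(g·°C)

c = q / (m ΔT) = 20150 / (531.7 × 84.2)
c = 20150 / 44769.14 = 0.450 J/(g·°C)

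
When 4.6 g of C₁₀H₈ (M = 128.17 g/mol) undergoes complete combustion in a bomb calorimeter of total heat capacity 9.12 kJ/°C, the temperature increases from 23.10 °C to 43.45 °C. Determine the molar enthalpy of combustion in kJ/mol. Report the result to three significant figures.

ΔH = -5170 kJ/mol

ΔT = 43.45 − 23.10 = 20.35 °C
q_cal = C_cal × ΔT = 9.12 × 20.35 = 185.592 kJ
n = 4.6 / 128.17 = 0.03589 mol
q_rxn = −q_cal = -185.592 kJ
ΔH = -185.592 / 0.03589 = -5171 kJ/mol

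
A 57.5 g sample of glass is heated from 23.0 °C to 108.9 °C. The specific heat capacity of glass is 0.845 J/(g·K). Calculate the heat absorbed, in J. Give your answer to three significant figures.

q = 4170 J

q = m c ΔT = 57.5 × 0.845 × (108.9 − 23.0)
q = 57.5 × 0.845 × 85.9 = 4174 J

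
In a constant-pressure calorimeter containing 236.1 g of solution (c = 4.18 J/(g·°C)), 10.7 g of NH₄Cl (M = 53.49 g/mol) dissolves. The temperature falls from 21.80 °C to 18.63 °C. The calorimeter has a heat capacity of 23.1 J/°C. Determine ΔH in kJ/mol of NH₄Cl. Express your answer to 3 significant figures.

|ΔT| = |18.63 − 21.80| = 3.17 °C
|q_surr| = (236.1 × 4.18 + 23.1) × 3.17 = 1009.998 × 3.17 = 3202 J
n(NH₄Cl) = 10.7 / 53.49 = 0.2000 mol
Temperature fell, so q_rxn = +|q_surr| = 3.202 kJ
ΔH = q_rxn / n = 16.01 kJ/mol

ΔH = 16.0 kJ/mol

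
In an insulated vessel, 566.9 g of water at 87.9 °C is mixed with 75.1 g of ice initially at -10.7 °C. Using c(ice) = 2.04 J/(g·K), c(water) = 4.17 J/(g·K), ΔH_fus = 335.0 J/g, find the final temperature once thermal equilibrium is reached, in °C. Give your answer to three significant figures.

T_f = 67.6 °C

Heat to bring ice to 0 °C and melt it: q₁ = 75.1×2.04×10.7 + 75.1×335.0 = 26798 J
Heat the water can supply cooling to 0 °C: 566.9×4.17×87.9 = 207793 J > q₁, so all ice melts.
Energy balance: 566.9×4.17×(87.9 − T) = 26798 + 75.1×4.17×(T − 0)
2363.973(87.9 − T) = 26798 + 313.167 T
207793 − 26798 = 2677.140 T
T = 180995 / 2677.140 = 67.61 °C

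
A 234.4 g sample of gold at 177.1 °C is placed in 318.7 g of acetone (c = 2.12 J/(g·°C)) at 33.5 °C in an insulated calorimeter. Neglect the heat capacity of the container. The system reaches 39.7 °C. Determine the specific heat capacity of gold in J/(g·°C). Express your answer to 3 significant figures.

c = 0.130 J/(g·°C)

q_gained = (318.7 × 2.12) × (39.7 − 33.5) = 4189 J
q_lost = 234.4 × c × (177.1 − 39.7) = 32206.56 c
Set equal: c = 4189 / 32206.56 = 0.130 J/(g·°C)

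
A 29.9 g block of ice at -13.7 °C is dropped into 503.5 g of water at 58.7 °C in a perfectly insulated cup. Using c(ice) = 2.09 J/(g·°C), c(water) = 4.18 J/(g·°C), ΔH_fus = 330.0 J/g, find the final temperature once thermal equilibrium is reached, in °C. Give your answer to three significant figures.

T_f = 50.6 °C

Heat to bring ice to 0 °C and melt it: q₁ = 29.9×2.09×13.7 + 29.9×330.0 = 10723 J
Heat the water can supply cooling to 0 °C: 503.5×4.18×58.7 = 123542 J > q₁, so all ice melts.
Energy balance: 503.5×4.18×(58.7 − T) = 10723 + 29.9×4.18×(T − 0)
2104.63(58.7 − T) = 10723 + 124.982 T
123542 − 10723 = 2229.612 T
T = 112819 / 2229.612 = 50.60 °C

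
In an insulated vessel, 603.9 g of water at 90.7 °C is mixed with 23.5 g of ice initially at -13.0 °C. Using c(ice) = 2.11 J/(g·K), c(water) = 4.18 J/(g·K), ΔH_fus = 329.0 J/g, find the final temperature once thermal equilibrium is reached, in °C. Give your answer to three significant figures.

Heat to bring ice to 0 °C and melt it: q₁ = 23.5×2.11×13.0 + 23.5×329.0 = 8376.1 J
Heat the water can supply cooling to 0 °C: 603.9×4.18×90.7 = 228954 J > q₁, so all ice melts.
Energy balance: 603.9×4.18×(90.7 − T) = 8376.1 + 23.5×4.18×(T − 0)
2524.302(90.7 − T) = 8376.1 + 98.23 T
228954 − 8376.1 = 2622.532 T
T = 220577.9 / 2622.532 = 84.11 °C

T_f = 84.1 °C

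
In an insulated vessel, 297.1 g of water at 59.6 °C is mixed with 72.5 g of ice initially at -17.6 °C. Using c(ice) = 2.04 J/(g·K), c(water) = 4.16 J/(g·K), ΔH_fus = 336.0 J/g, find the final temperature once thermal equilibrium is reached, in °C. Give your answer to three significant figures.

Heat to bring ice to 0 °C and melt it: q₁ = 72.5×2.04×17.6 + 72.5×336.0 = 26963 J
Heat the water can supply cooling to 0 °C: 297.1×4.16×59.6 = 73661.8 J > q₁, so all ice melts.
Energy balance: 297.1×4.16×(59.6 − T) = 26963 + 72.5×4.16×(T − 0)
1235.936(59.6 − T) = 26963 + 301.6 T
73661.8 − 26963 = 1537.536 T
T = 46698.8 / 1537.536 = 30.37 °C

T_f = 30.4 °C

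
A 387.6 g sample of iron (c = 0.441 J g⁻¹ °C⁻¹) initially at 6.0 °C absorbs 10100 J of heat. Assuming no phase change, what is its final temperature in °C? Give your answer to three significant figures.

ΔT = q / (m c) = 10100 / (387.6 × 0.441) = 59.09 °C
T_f = 6.0 + 59.09 = 65.09 °C

T_f = 65.1 °C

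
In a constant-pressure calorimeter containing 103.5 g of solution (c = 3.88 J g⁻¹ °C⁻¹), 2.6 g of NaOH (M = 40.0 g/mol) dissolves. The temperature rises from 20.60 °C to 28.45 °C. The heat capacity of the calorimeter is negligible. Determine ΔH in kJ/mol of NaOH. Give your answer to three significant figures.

|ΔT| = |28.45 − 20.60| = 7.85 °C
|q_surr| = (103.5 × 3.88) × 7.85 = 401.58 × 7.85 = 3152 J
n(NaOH) = 2.6 / 40.0 = 0.06500 mol
Temperature rose, so q_rxn = −|q_surr| = -3.152 kJ
ΔH = q_rxn / n = -48.49 kJ/mol

ΔH = -48.5 kJ/mol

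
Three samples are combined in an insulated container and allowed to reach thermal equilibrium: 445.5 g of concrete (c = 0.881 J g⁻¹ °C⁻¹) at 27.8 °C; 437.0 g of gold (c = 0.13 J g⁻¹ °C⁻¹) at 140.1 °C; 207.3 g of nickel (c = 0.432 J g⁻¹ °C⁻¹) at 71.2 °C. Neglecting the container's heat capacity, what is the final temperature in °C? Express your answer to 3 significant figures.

T_f = 46.9 °C

Σ mᵢcᵢ(T − Tᵢ) = 0  ⇒  T = Σ mᵢcᵢTᵢ / Σ mᵢcᵢ
Σ mᵢcᵢ = 445.5×0.881 + 437.0×0.13 + 207.3×0.432 = 538.8491
Σ mᵢcᵢTᵢ = 392.4855×27.8 + 56.81×140.1 + 89.5536×71.2 = 25246
T = 25246 / 538.8491 = 46.85 °C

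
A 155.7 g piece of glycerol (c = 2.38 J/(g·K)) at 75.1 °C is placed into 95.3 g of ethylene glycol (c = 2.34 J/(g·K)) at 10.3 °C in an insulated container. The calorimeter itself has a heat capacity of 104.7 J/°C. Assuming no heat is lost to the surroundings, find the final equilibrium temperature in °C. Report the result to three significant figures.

T_f = 44.7 °C

Heat lost by glycerol = heat gained by ethylene glycol + calorimeter.
(155.7)(2.38)(75.1 − T) = [(95.3)(2.34) + 104.7](T − 10.3)
370.566 (75.1 − T) = 327.702 (T − 10.3)
27830 − 370.566 T = 327.702 T − 3375.3
31205.3 = 698.268 T
T = 44.69 °C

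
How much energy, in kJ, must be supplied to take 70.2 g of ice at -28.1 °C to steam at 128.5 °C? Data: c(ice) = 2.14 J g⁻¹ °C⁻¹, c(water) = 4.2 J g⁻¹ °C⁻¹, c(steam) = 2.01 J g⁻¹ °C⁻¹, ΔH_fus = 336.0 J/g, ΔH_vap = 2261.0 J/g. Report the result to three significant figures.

q = 220 kJ

q1 (heat ice -28.1→0.0 °C): 70.2 × 2.14 × 28.1 = 4221 J
q2 (melt at 0 °C): 70.2 × 336.0 = 23587 J
q3 (heat water 0.0→100.0 °C): 70.2 × 4.2 × 100.0 = 29484 J
q4 (vaporize at 100 °C): 70.2 × 2261.0 = 158722 J
q5 (heat steam 100.0→128.5 °C): 70.2 × 2.01 × 28.5 = 4021 J
Total: 4221 + 23587 + 29484 + 158722 + 4021 = 220035 J = 220 kJ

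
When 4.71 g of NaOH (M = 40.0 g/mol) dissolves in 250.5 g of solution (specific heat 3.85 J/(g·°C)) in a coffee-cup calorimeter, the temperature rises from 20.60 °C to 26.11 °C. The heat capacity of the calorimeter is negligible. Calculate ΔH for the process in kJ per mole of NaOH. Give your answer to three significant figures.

|ΔT| = |26.11 − 20.60| = 5.51 °C
|q_surr| = (250.5 × 3.85) × 5.51 = 964.425 × 5.51 = 5314 J
n(NaOH) = 4.71 / 40.0 = 0.1178 mol
Temperature rose, so q_rxn = −|q_surr| = -5.314 kJ
ΔH = q_rxn / n = -45.11 kJ/mol

ΔH = -45.1 kJ/mol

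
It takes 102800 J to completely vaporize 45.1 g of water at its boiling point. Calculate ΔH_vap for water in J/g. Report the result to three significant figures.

ΔH_vap = q / m = 102800 / 45.1 = 2280 J/g

ΔH_vap = 2280 J/g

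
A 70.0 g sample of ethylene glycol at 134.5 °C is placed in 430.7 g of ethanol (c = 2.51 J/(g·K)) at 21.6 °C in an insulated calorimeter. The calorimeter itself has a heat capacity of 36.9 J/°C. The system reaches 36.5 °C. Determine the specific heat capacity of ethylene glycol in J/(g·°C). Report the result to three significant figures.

c = 2.43 J/(g·°C)

q_gained = (430.7 × 2.51 + 36.9) × (36.5 − 21.6) = 16660 J
q_lost = 70.0 × c × (134.5 − 36.5) = 6860 c
Set equal: c = 16660 / 6860 = 2.43 J/(g·°C)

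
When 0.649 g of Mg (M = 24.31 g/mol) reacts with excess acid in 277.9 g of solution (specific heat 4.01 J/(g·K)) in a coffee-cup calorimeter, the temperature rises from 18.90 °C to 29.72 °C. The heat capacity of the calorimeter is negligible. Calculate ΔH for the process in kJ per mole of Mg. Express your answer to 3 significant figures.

|ΔT| = |29.72 − 18.90| = 10.82 °C
|q_surr| = (277.9 × 4.01) × 10.82 = 1114.379 × 10.82 = 12060 J
n(Mg) = 0.649 / 24.31 = 0.02670 mol
Temperature rose, so q_rxn = −|q_surr| = -12.06 kJ
ΔH = q_rxn / n = -451.7 kJ/mol

ΔH = -452 kJ/mol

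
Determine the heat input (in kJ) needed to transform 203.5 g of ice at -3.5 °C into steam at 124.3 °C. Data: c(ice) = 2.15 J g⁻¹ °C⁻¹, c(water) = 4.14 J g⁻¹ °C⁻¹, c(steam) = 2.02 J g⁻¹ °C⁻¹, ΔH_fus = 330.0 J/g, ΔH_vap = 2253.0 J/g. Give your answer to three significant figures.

q1 (heat ice -3.5→0.0 °C): 203.5 × 2.15 × 3.5 = 1531 J
q2 (melt at 0 °C): 203.5 × 330.0 = 67155 J
q3 (heat water 0.0→100.0 °C): 203.5 × 4.14 × 100.0 = 84249 J
q4 (vaporize at 100 °C): 203.5 × 2253.0 = 458486 J
q5 (heat steam 100.0→124.3 °C): 203.5 × 2.02 × 24.3 = 9989 J
Total: 1531 + 67155 + 84249 + 458486 + 9989 = 621410 J = 621 kJ

q = 621 kJ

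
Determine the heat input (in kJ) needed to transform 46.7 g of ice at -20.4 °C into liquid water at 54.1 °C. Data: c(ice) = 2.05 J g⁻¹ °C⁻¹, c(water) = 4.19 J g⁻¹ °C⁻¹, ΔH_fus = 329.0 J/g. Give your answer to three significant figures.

q = 27.9 kJ

q1 (heat ice -20.4→0.0 °C): 46.7 × 2.05 × 20.4 = 1953 J
q2 (melt at 0 °C): 46.7 × 329.0 = 15364 J
q3 (heat water 0.0→54.1 °C): 46.7 × 4.19 × 54.1 = 10586 J
Total: 1953 + 15364 + 10586 = 27903 J = 27.9 kJ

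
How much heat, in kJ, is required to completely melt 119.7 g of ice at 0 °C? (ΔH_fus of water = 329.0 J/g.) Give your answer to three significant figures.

q = 39.4 kJ

q = m × ΔH_fus = 119.7 × 329.0 = 39380 J = 39.4 kJ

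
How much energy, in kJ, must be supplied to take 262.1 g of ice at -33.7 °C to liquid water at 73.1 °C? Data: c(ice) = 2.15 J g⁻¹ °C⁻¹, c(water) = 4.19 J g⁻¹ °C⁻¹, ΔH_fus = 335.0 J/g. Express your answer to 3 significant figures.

q1 (heat ice -33.7→0.0 °C): 262.1 × 2.15 × 33.7 = 18990 J
q2 (melt at 0 °C): 262.1 × 335.0 = 87804 J
q3 (heat water 0.0→73.1 °C): 262.1 × 4.19 × 73.1 = 80278 J
Total: 18990 + 87804 + 80278 = 187072 J = 187 kJ

q = 187 kJ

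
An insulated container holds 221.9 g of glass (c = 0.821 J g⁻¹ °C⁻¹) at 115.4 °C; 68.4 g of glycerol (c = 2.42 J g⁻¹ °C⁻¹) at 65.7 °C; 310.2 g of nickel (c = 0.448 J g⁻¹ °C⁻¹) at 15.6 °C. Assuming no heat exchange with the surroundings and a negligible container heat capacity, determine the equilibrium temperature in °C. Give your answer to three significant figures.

T_f = 70.0 °C

Σ mᵢcᵢ(T − Tᵢ) = 0  ⇒  T = Σ mᵢcᵢTᵢ / Σ mᵢcᵢ
Σ mᵢcᵢ = 221.9×0.821 + 68.4×2.42 + 310.2×0.448 = 486.6775
Σ mᵢcᵢTᵢ = 182.1799×115.4 + 165.528×65.7 + 138.9696×15.6 = 34067
T = 34067 / 486.6775 = 70.00 °C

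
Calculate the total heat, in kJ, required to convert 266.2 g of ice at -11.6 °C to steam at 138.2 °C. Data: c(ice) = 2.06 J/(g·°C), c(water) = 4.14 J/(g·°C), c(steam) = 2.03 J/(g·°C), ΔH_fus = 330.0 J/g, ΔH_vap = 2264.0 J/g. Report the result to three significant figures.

q1 (heat ice -11.6→0.0 °C): 266.2 × 2.06 × 11.6 = 6361 J
q2 (melt at 0 °C): 266.2 × 330.0 = 87846 J
q3 (heat water 0.0→100.0 °C): 266.2 × 4.14 × 100.0 = 110207 J
q4 (vaporize at 100 °C): 266.2 × 2264.0 = 602677 J
q5 (heat steam 100.0→138.2 °C): 266.2 × 2.03 × 38.2 = 20643 J
Total: 6361 + 87846 + 110207 + 602677 + 20643 = 827734 J = 828 kJ

q = 828 kJ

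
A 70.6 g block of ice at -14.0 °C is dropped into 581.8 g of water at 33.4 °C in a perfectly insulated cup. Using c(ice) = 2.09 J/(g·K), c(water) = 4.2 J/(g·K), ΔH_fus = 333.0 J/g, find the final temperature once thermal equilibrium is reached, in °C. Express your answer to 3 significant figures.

Heat to bring ice to 0 °C and melt it: q₁ = 70.6×2.09×14.0 + 70.6×333.0 = 25576 J
Heat the water can supply cooling to 0 °C: 581.8×4.2×33.4 = 81614.9 J > q₁, so all ice melts.
Energy balance: 581.8×4.2×(33.4 − T) = 25576 + 70.6×4.2×(T − 0)
2443.56(33.4 − T) = 25576 + 296.52 T
81614.9 − 25576 = 2740.08 T
T = 56038.9 / 2740.08 = 20.45 °C

T_f = 20.5 °C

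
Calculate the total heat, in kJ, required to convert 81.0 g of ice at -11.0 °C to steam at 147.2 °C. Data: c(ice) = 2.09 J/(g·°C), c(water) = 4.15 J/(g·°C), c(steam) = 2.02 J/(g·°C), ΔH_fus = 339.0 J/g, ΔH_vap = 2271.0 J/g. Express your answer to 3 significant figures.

q1 (heat ice -11.0→0.0 °C): 81.0 × 2.09 × 11.0 = 1862 J
q2 (melt at 0 °C): 81.0 × 339.0 = 27459 J
q3 (heat water 0.0→100.0 °C): 81.0 × 4.15 × 100.0 = 33615 J
q4 (vaporize at 100 °C): 81.0 × 2271.0 = 183951 J
q5 (heat steam 100.0→147.2 °C): 81.0 × 2.02 × 47.2 = 7723 J
Total: 1862 + 27459 + 33615 + 183951 + 7723 = 254610 J = 255 kJ

q = 255 kJ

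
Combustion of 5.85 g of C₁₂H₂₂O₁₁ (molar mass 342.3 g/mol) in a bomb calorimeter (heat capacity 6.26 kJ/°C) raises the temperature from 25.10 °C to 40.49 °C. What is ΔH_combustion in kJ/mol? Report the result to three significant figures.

ΔT = 40.49 − 25.10 = 15.39 °C
q_cal = C_cal × ΔT = 6.26 × 15.39 = 96.3414 kJ
n = 5.85 / 342.3 = 0.01709 mol
q_rxn = −q_cal = -96.3414 kJ
ΔH = -96.3414 / 0.01709 = -5637 kJ/mol

ΔH = -5640 kJ/mol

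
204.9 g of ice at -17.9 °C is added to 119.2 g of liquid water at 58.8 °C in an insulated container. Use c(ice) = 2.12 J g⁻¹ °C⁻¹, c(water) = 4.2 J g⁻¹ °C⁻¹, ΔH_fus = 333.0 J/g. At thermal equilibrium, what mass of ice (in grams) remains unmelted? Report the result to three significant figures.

m_ice remaining = 140 g

Heat to warm all ice to 0 °C: 204.9×2.12×17.9 = 7775.5 J
Heat released by water cooling to 0 °C: 119.2×4.2×58.8 = 29438 J
29438 J < 7775.5 + 204.9×333.0 = 76007.2 J, so not all ice melts; final T = 0 °C.
Heat left for melting: 29438 − 7775.5 = 21662.5 J
Mass melted = 21662.5 / 333.0 = 65.05 g
Ice remaining = 204.9 − 65.05 = 139.85 g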